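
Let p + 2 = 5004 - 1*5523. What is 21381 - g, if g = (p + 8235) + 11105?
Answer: 2562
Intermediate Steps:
p = -521 (p = -2 + (5004 - 1*5523) = -2 + (5004 - 5523) = -2 - 519 = -521)
g = 18819 (g = (-521 + 8235) + 11105 = 7714 + 11105 = 18819)
21381 - g = 21381 - 1*18819 = 21381 - 18819 = 2562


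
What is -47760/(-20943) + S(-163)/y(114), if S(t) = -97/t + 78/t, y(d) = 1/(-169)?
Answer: -19821031/1137903 ≈ -17.419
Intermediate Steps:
y(d) = -1/169
S(t) = -19/t
-47760/(-20943) + S(-163)/y(114) = -47760/(-20943) + (-19/(-163))/(-1/169) = -47760*(-1/20943) - 19*(-1/163)*(-169) = 15920/6981 + (19/163)*(-169) = 15920/6981 - 3211/163 = -19821031/1137903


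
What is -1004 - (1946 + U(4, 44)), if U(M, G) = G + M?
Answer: -2998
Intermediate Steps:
-1004 - (1946 + U(4, 44)) = -1004 - (1946 + (44 + 4)) = -1004 - (1946 + 48) = -1004 - 1*1994 = -1004 - 1994 = -2998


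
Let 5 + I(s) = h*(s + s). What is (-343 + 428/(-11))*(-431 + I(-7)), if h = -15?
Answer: 949426/11 ≈ 86312.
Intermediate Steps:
I(s) = -5 - 30*s (I(s) = -5 - 15*(s + s) = -5 - 30*s)
(-343 + 428/(-11))*(-431 + I(-7)) = (-343 + 428/(-11))*(-431 + (-5 - 30*(-7))) = (-343 + 428*(-1/11))*(-431 + (-5 + 210)) = (-343 - 428/11)*(-431 + 205) = -4201/11*(-226) = 949426/11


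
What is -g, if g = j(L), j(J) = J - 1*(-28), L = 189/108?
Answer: -119/4 ≈ -29.750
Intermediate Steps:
L = 7/4 (L = 189*(1/108) = 7/4 ≈ 1.7500)
j(J) = 28 + J (j(J) = J + 28 = 28 + J)
g = 119/4 (g = 28 + 7/4 = 119/4 ≈ 29.750)
-g = -1*119/4 = -119/4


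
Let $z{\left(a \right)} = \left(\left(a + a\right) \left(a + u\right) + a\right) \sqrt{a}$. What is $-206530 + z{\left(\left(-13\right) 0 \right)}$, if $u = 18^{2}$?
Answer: $-206530$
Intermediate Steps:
$u = 324$
$z{\left(a \right)} = \sqrt{a} \left(a + 2 a \left(324 + a\right)\right)$ ($z{\left(a \right)} = \left(\left(a + a\right) \left(a + 324\right) + a\right) \sqrt{a} = \left(2 a \left(324 + a\right) + a\right) \sqrt{a} = \left(a + 2 a \left(324 + a\right)\right) \sqrt{a} = \sqrt{a} \left(a + 2 a \left(324 + a\right)\right)$)
$-206530 + z{\left(\left(-13\right) 0 \right)} = -206530 + \left(\left(-13\right) 0\right)^{\frac{3}{2}} \left(649 + 2 \left(\left(-13\right) 0\right)\right) = -206530 + 0^{\frac{3}{2}} \left(649 + 2 \cdot 0\right) = -206530 + 0 \left(649 + 0\right) = -206530 + 0 \cdot 649 = -206530 + 0 = -206530$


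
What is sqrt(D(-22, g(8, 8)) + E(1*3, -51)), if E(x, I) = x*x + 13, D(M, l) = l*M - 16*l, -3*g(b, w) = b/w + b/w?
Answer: sqrt(426)/3 ≈ 6.8799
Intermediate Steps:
g(b, w) = -2*b/(3*w) (g(b, w) = -(b/w + b/w)/3 = -2*b/(3*w))
D(M, l) = -16*l + M*l (D(M, l) = M*l - 16*l = -16*l + M*l)
E(x, I) = 13 + x**2 (E(x, I) = x**2 + 13 = 13 + x**2)
sqrt(D(-22, g(8, 8)) + E(1*3, -51)) = sqrt((-2/3*8/8)*(-16 - 22) + (13 + (1*3)**2)) = sqrt(-2/3*8*1/8*(-38) + (13 + 3**2)) = sqrt(-2/3*(-38) + (13 + 9)) = sqrt(76/3 + 22) = sqrt(142/3) = sqrt(426)/3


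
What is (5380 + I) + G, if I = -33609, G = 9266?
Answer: -18963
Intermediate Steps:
(5380 + I) + G = (5380 - 33609) + 9266 = -28229 + 9266 = -18963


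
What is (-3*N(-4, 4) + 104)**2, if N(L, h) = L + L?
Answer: 16384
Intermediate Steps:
N(L, h) = 2*L
(-3*N(-4, 4) + 104)**2 = (-6*(-4) + 104)**2 = (-3*(-8) + 104)**2 = (24 + 104)**2 = 128**2 = 16384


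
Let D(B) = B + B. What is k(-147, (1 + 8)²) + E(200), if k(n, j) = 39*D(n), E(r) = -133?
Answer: -11599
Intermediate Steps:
D(B) = 2*B
k(n, j) = 78*n (k(n, j) = 39*(2*n) = 78*n)
k(-147, (1 + 8)²) + E(200) = 78*(-147) - 133 = -11466 - 133 = -11599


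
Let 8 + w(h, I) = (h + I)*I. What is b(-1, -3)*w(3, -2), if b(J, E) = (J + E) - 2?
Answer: 60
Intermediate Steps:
w(h, I) = -8 + I*(I + h) (w(h, I) = -8 + (h + I)*I = -8 + (I + h)*I = -8 + I*(I + h))
b(J, E) = -2 + E + J (b(J, E) = (E + J) - 2 = -2 + E + J)
b(-1, -3)*w(3, -2) = (-2 - 3 - 1)*(-8 + (-2)² - 2*3) = -6*(-8 + 4 - 6) = -6*(-10) = 60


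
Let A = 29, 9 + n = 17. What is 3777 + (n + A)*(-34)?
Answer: 2519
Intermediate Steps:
n = 8 (n = -9 + 17 = 8)
3777 + (n + A)*(-34) = 3777 + (8 + 29)*(-34) = 3777 + 37*(-34) = 3777 - 1258 = 2519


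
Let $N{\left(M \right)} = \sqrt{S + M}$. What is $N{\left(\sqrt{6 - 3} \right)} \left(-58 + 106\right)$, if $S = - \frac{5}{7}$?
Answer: $\frac{48 \sqrt{-35 + 49 \sqrt{3}}}{7} \approx 48.424$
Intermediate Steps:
$S = - \frac{5}{7}$ ($S = \left(-5\right) \frac{1}{7} = - \frac{5}{7} \approx -0.71429$)
$N{\left(M \right)} = \sqrt{- \frac{5}{7} + M}$
$N{\left(\sqrt{6 - 3} \right)} \left(-58 + 106\right) = \frac{\sqrt{-35 + 49 \sqrt{6 - 3}}}{7} \left(-58 + 106\right) = \frac{\sqrt{-35 + 49 \sqrt{3}}}{7} \cdot 48 = \frac{48 \sqrt{-35 + 49 \sqrt{3}}}{7}$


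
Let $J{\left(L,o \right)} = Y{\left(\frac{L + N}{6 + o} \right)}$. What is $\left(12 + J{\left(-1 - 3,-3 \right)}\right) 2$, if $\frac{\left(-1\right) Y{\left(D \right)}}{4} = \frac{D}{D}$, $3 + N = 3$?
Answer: $16$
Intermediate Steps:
$N = 0$ ($N = -3 + 3 = 0$)
$Y{\left(D \right)} = -4$ ($Y{\left(D \right)} = - 4 \frac{D}{D} = \left(-4\right) 1 = -4$)
$J{\left(L,o \right)} = -4$
$\left(12 + J{\left(-1 - 3,-3 \right)}\right) 2 = \left(12 - 4\right) 2 = 8 \cdot 2 = 16$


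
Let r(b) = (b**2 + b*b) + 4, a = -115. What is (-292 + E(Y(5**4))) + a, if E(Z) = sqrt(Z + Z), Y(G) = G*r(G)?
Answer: -407 + 150*sqrt(43403) ≈ 30843.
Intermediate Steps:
r(b) = 4 + 2*b**2 (r(b) = (b**2 + b**2) + 4 = 2*b**2 + 4 = 4 + 2*b**2)
Y(G) = G*(4 + 2*G**2)
E(Z) = sqrt(2)*sqrt(Z) (E(Z) = sqrt(2*Z) = sqrt(2)*sqrt(Z))
(-292 + E(Y(5**4))) + a = (-292 + sqrt(2)*sqrt(2*5**4*(2 + (5**4)**2))) - 115 = (-292 + sqrt(2)*sqrt(2*625*(2 + 625**2))) - 115 = (-292 + sqrt(2)*sqrt(2*625*(2 + 390625))) - 115 = (-292 + sqrt(2)*sqrt(2*625*390627)) - 115 = (-292 + sqrt(2)*sqrt(488283750)) - 115 = (-292 + sqrt(2)*(75*sqrt(86806))) - 115 = (-292 + 150*sqrt(43403)) - 115 = -407 + 150*sqrt(43403)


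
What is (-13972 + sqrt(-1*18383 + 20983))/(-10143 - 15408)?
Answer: 13972/25551 - 10*sqrt(26)/25551 ≈ 0.54483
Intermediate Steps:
(-13972 + sqrt(-1*18383 + 20983))/(-10143 - 15408) = (-13972 + sqrt(-18383 + 20983))/(-25551) = (-13972 + sqrt(2600))*(-1/25551) = (-13972 + 10*sqrt(26))*(-1/25551) = 13972/25551 - 10*sqrt(26)/25551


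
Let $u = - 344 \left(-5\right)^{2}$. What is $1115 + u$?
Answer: $-7485$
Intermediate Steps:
$u = -8600$ ($u = \left(-344\right) 25 = -8600$)
$1115 + u = 1115 - 8600 = -7485$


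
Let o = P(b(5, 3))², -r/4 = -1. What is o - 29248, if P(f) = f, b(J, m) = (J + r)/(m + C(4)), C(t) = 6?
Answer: -29247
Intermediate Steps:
r = 4 (r = -4*(-1) = 4)
b(J, m) = (4 + J)/(6 + m) (b(J, m) = (J + 4)/(m + 6) = (4 + J)/(6 + m))
o = 1 (o = ((4 + 5)/(6 + 3))² = (9/9)² = ((⅑)*9)² = 1² = 1)
o - 29248 = 1 - 29248 = -29247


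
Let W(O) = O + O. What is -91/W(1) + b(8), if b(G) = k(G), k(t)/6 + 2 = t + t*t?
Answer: 749/2 ≈ 374.50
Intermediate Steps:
W(O) = 2*O
k(t) = -12 + 6*t + 6*t**2 (k(t) = -12 + 6*(t + t*t) = -12 + 6*(t + t**2) = -12 + (6*t + 6*t**2) = -12 + 6*t + 6*t**2)
b(G) = -12 + 6*G + 6*G**2
-91/W(1) + b(8) = -91/(2*1) + (-12 + 6*8 + 6*8**2) = -91/2 + (-12 + 48 + 6*64) = (1/2)*(-91) + (-12 + 48 + 384) = -91/2 + 420 = 749/2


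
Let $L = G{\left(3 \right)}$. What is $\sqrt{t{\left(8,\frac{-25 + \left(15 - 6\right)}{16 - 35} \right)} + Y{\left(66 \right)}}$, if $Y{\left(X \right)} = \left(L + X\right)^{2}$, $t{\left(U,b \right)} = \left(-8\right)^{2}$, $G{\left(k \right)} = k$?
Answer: $5 \sqrt{193} \approx 69.462$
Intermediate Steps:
$L = 3$
$t{\left(U,b \right)} = 64$
$Y{\left(X \right)} = \left(3 + X\right)^{2}$
$\sqrt{t{\left(8,\frac{-25 + \left(15 - 6\right)}{16 - 35} \right)} + Y{\left(66 \right)}} = \sqrt{64 + \left(3 + 66\right)^{2}} = \sqrt{64 + 69^{2}} = \sqrt{64 + 4761} = \sqrt{4825} = 5 \sqrt{193}$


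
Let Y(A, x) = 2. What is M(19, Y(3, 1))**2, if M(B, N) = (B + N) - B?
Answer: 4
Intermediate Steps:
M(B, N) = N
M(19, Y(3, 1))**2 = 2**2 = 4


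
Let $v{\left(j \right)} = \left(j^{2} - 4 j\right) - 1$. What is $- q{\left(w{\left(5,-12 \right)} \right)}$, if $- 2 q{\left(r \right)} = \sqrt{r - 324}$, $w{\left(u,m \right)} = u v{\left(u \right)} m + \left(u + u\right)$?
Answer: $\frac{i \sqrt{554}}{2} \approx 11.769 i$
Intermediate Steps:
$v{\left(j \right)} = -1 + j^{2} - 4 j$
$w{\left(u,m \right)} = 2 u + m u \left(-1 + u^{2} - 4 u\right)$ ($w{\left(u,m \right)} = u \left(-1 + u^{2} - 4 u\right) m + \left(u + u\right) = m u \left(-1 + u^{2} - 4 u\right) + 2 u = 2 u + m u \left(-1 + u^{2} - 4 u\right)$)
$q{\left(r \right)} = - \frac{\sqrt{-324 + r}}{2}$ ($q{\left(r \right)} = - \frac{\sqrt{r - 324}}{2} = - \frac{\sqrt{-324 + r}}{2}$)
$- q{\left(w{\left(5,-12 \right)} \right)} = - \frac{\left(-1\right) \sqrt{-324 - 5 \left(-2 - 12 \left(1 - 5^{2} + 4 \cdot 5\right)\right)}}{2} = - \frac{\left(-1\right) \sqrt{-324 - 5 \left(-2 - 12 \left(1 - 25 + 20\right)\right)}}{2} = - \frac{\left(-1\right) \sqrt{-324 - 5 \left(-2 - -48\right)}}{2} = - \frac{\left(-1\right) \sqrt{-324 - 5 \left(-2 + 48\right)}}{2} = - \frac{\left(-1\right) \sqrt{-324 - 5 \cdot 46}}{2} = - \frac{\left(-1\right) \sqrt{-324 - 230}}{2} = - \frac{\left(-1\right) \sqrt{-554}}{2} = - \frac{\left(-1\right) i \sqrt{554}}{2} = \frac{i \sqrt{554}}{2}$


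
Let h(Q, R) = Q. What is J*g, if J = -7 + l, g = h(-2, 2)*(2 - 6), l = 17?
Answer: 80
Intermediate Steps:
g = 8 (g = -2*(2 - 6) = -2*(-4) = 8)
J = 10 (J = -7 + 17 = 10)
J*g = 10*8 = 80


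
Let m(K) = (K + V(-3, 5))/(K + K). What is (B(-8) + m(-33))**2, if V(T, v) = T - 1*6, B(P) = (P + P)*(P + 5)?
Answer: 286225/121 ≈ 2365.5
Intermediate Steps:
B(P) = 2*P*(5 + P) (B(P) = (2*P)*(5 + P) = 2*P*(5 + P))
V(T, v) = -6 + T (V(T, v) = T - 6 = -6 + T)
m(K) = (-9 + K)/(2*K) (m(K) = (K + (-6 - 3))/(K + K) = (K - 9)/((2*K)) = (-9 + K)*(1/(2*K)) = (-9 + K)/(2*K))
(B(-8) + m(-33))**2 = (2*(-8)*(5 - 8) + (1/2)*(-9 - 33)/(-33))**2 = (2*(-8)*(-3) + (1/2)*(-1/33)*(-42))**2 = (48 + 7/11)**2 = (535/11)**2 = 286225/121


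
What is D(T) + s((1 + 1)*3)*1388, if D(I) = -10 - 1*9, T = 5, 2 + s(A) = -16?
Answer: -25003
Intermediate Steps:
s(A) = -18 (s(A) = -2 - 16 = -18)
D(I) = -19 (D(I) = -10 - 9 = -19)
D(T) + s((1 + 1)*3)*1388 = -19 - 18*1388 = -19 - 24984 = -25003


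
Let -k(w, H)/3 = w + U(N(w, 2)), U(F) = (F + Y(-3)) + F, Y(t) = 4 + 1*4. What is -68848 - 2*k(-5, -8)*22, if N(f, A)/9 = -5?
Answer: -80332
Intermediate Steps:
Y(t) = 8 (Y(t) = 4 + 4 = 8)
N(f, A) = -45 (N(f, A) = 9*(-5) = -45)
U(F) = 8 + 2*F (U(F) = (F + 8) + F = (8 + F) + F = 8 + 2*F)
k(w, H) = 246 - 3*w (k(w, H) = -3*(w + (8 + 2*(-45))) = -3*(w + (8 - 90)) = -3*(w - 82) = -3*(-82 + w) = 246 - 3*w)
-68848 - 2*k(-5, -8)*22 = -68848 - 2*(246 - 3*(-5))*22 = -68848 - 2*(246 + 15)*22 = -68848 - 2*261*22 = -68848 - 522*22 = -68848 - 1*11484 = -68848 - 11484 = -80332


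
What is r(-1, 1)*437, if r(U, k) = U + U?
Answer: -874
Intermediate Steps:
r(U, k) = 2*U
r(-1, 1)*437 = (2*(-1))*437 = -2*437 = -874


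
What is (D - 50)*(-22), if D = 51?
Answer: -22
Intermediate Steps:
(D - 50)*(-22) = (51 - 50)*(-22) = 1*(-22) = -22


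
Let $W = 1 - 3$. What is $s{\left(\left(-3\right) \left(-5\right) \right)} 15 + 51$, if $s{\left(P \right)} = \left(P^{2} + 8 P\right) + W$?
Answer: $5196$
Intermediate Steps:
$W = -2$
$s{\left(P \right)} = -2 + P^{2} + 8 P$ ($s{\left(P \right)} = \left(P^{2} + 8 P\right) - 2 = -2 + P^{2} + 8 P$)
$s{\left(\left(-3\right) \left(-5\right) \right)} 15 + 51 = \left(-2 + \left(\left(-3\right) \left(-5\right)\right)^{2} + 8 \left(\left(-3\right) \left(-5\right)\right)\right) 15 + 51 = \left(-2 + 15^{2} + 8 \cdot 15\right) 15 + 51 = \left(-2 + 225 + 120\right) 15 + 51 = 343 \cdot 15 + 51 = 5145 + 51 = 5196$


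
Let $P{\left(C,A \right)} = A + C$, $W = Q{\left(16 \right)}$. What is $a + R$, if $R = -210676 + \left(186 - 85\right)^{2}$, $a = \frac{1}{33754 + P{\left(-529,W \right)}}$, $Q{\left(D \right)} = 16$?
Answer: $- \frac{6663989474}{33241} \approx -2.0048 \cdot 10^{5}$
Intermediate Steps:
$W = 16$
$a = \frac{1}{33241}$ ($a = \frac{1}{33754 + \left(16 - 529\right)} = \frac{1}{33754 - 513} = \frac{1}{33241} \approx 3.0083 \cdot 10^{-5}$)
$R = -200475$ ($R = -210676 + 101^{2} = -210676 + 10201 = -200475$)
$a + R = \frac{1}{33241} - 200475 = - \frac{6663989474}{33241}$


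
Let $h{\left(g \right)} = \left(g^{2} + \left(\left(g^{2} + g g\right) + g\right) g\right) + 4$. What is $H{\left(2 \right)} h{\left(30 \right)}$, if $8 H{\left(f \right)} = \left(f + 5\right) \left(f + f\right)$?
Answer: $195314$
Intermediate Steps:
$H{\left(f \right)} = \frac{f \left(5 + f\right)}{4}$ ($H{\left(f \right)} = \frac{\left(f + 5\right) \left(f + f\right)}{8} = \frac{\left(5 + f\right) 2 f}{8} = \frac{2 f \left(5 + f\right)}{8} = \frac{f \left(5 + f\right)}{4}$)
$h{\left(g \right)} = 4 + g^{2} + g \left(g + 2 g^{2}\right)$ ($h{\left(g \right)} = \left(g^{2} + \left(\left(g^{2} + g^{2}\right) + g\right) g\right) + 4 = \left(g^{2} + \left(2 g^{2} + g\right) g\right) + 4 = \left(g^{2} + \left(g + 2 g^{2}\right) g\right) + 4 = \left(g^{2} + g \left(g + 2 g^{2}\right)\right) + 4 = 4 + g^{2} + g \left(g + 2 g^{2}\right)$)
$H{\left(2 \right)} h{\left(30 \right)} = \frac{1}{4} \cdot 2 \left(5 + 2\right) \left(4 + 2 \cdot 30^{2} + 2 \cdot 30^{3}\right) = \frac{1}{4} \cdot 2 \cdot 7 \left(4 + 2 \cdot 900 + 2 \cdot 27000\right) = \frac{7 \left(4 + 1800 + 54000\right)}{2} = \frac{7}{2} \cdot 55804 = 195314$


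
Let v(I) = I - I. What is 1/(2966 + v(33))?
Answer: 1/2966 ≈ 0.00033715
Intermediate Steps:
v(I) = 0
1/(2966 + v(33)) = 1/(2966 + 0) = 1/2966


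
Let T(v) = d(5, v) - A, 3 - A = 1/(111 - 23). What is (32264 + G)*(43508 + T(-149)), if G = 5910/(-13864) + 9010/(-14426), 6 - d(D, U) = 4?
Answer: 6176187516763248933/4400045408 ≈ 1.4037e+9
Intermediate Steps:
d(D, U) = 2 (d(D, U) = 6 - 1*4 = 6 - 4 = 2)
A = 263/88 (A = 3 - 1/(111 - 23) = 3 - 1/88 = 263/88 ≈ 2.9886)
T(v) = -87/88 (T(v) = 2 - 1*263/88 = 2 - 263/88 = -87/88)
G = -52543075/50000516 (G = 5910*(-1/13864) + 9010*(-1/14426) = -2955/6932 - 4505/7213 = -52543075/50000516 ≈ -1.0508)
(32264 + G)*(43508 + T(-149)) = (32264 - 52543075/50000516)*(43508 - 87/88) = (1613164105149/50000516)*(3828617/88) = 6176187516763248933/4400045408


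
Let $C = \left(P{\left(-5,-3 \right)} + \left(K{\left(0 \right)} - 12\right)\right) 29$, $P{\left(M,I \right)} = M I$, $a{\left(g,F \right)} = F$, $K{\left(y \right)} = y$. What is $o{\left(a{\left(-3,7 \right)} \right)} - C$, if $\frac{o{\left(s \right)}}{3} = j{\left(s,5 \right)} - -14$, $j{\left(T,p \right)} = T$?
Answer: $-24$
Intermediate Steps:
$P{\left(M,I \right)} = I M$
$o{\left(s \right)} = 42 + 3 s$ ($o{\left(s \right)} = 3 \left(s - -14\right) = 3 \left(s + 14\right) = 3 \left(14 + s\right) = 42 + 3 s$)
$C = 87$ ($C = \left(\left(-3\right) \left(-5\right) + \left(0 - 12\right)\right) 29 = \left(15 + \left(0 - 12\right)\right) 29 = \left(15 - 12\right) 29 = 3 \cdot 29 = 87$)
$o{\left(a{\left(-3,7 \right)} \right)} - C = \left(42 + 3 \cdot 7\right) - 87 = \left(42 + 21\right) - 87 = 63 - 87 = -24$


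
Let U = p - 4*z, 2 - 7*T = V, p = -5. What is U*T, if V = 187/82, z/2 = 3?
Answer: 667/574 ≈ 1.1620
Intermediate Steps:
z = 6 (z = 2*3 = 6)
V = 187/82 (V = 187*(1/82) = 187/82 ≈ 2.2805)
T = -23/574 (T = 2/7 - 1/7*187/82 = 2/7 - 187/574 = -23/574 ≈ -0.040070)
U = -29 (U = -5 - 4*6 = -5 - 24 = -29)
U*T = -29*(-23/574) = 667/574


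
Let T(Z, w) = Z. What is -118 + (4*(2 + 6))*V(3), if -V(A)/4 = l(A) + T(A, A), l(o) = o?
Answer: -886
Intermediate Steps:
V(A) = -8*A (V(A) = -4*(A + A) = -8*A)
-118 + (4*(2 + 6))*V(3) = -118 + (4*(2 + 6))*(-8*3) = -118 + (4*8)*(-24) = -118 + 32*(-24) = -118 - 768 = -886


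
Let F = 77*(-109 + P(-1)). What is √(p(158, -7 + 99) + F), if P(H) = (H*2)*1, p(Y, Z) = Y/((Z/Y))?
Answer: 2*I*√1094455/23 ≈ 90.971*I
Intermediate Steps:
p(Y, Z) = Y²/Z (p(Y, Z) = Y*(Y/Z) = Y²/Z)
P(H) = 2*H (P(H) = (2*H)*1 = 2*H)
F = -8547 (F = 77*(-109 + 2*(-1)) = 77*(-109 - 2) = 77*(-111) = -8547)
√(p(158, -7 + 99) + F) = √(158²/(-7 + 99) - 8547) = √(24964/92 - 8547) = √(24964*(1/92) - 8547) = √(6241/23 - 8547) = √(-190340/23) = 2*I*√1094455/23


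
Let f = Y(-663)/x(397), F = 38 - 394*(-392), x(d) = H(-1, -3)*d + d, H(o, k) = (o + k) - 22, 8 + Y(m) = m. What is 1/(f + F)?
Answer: 9925/1533274221 ≈ 6.4731e-6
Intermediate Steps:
Y(m) = -8 + m
H(o, k) = -22 + k + o (H(o, k) = (k + o) - 22 = -22 + k + o)
x(d) = -25*d (x(d) = (-22 - 3 - 1)*d + d = -26*d + d = -25*d)
F = 154486 (F = 38 + 154448 = 154486)
f = 671/9925 (f = (-8 - 663)/((-25*397)) = -671/(-9925) = -671*(-1/9925) = 671/9925 ≈ 0.067607)
1/(f + F) = 1/(671/9925 + 154486) = 1/(1533274221/9925) = 9925/1533274221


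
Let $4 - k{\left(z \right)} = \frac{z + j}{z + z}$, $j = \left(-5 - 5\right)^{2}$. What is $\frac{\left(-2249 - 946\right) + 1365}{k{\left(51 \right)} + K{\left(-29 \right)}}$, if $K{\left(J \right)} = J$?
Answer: $\frac{186660}{2701} \approx 69.108$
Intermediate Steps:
$j = 100$ ($j = \left(-10\right)^{2} = 100$)
$k{\left(z \right)} = 4 - \frac{100 + z}{2 z}$ ($k{\left(z \right)} = 4 - \frac{z + 100}{z + z} = 4 - \frac{100 + z}{2 z}$)
$\frac{\left(-2249 - 946\right) + 1365}{k{\left(51 \right)} + K{\left(-29 \right)}} = \frac{\left(-2249 - 946\right) + 1365}{\left(\frac{7}{2} - \frac{50}{51}\right) - 29} = \frac{-3195 + 1365}{\left(\frac{7}{2} - \frac{50}{51}\right) - 29} = - \frac{1830}{\frac{257}{102} - 29} = - \frac{1830}{- \frac{2701}{102}} = \left(-1830\right) \left(- \frac{102}{2701}\right) = \frac{186660}{2701}$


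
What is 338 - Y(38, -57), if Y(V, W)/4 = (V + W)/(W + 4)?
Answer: 17838/53 ≈ 336.57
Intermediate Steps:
Y(V, W) = 4*(V + W)/(4 + W) (Y(V, W) = 4*((V + W)/(W + 4)) = 4*((V + W)/(4 + W)) = 4*(V + W)/(4 + W))
338 - Y(38, -57) = 338 - 4*(38 - 57)/(4 - 57) = 338 - 4*(-19)/(-53) = 338 - 4*(-1)*(-19)/53 = 338 - 1*76/53 = 338 - 76/53 = 17838/53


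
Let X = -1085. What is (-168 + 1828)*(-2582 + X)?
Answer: -6087220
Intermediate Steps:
(-168 + 1828)*(-2582 + X) = (-168 + 1828)*(-2582 - 1085) = 1660*(-3667) = -6087220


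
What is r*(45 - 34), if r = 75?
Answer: 825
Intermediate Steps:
r*(45 - 34) = 75*(45 - 34) = 75*11 = 825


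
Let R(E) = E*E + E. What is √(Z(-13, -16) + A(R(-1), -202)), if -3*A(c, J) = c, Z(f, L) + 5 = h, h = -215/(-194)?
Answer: I*√146470/194 ≈ 1.9728*I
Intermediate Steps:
R(E) = E + E² (R(E) = E² + E = E + E²)
h = 215/194 (h = -215*(-1/194) = 215/194 ≈ 1.1082)
Z(f, L) = -755/194 (Z(f, L) = -5 + 215/194 = -755/194)
A(c, J) = -c/3
√(Z(-13, -16) + A(R(-1), -202)) = √(-755/194 - (-1)*(1 - 1)/3) = √(-755/194 - (-1)*0/3) = √(-755/194 - ⅓*0) = √(-755/194 + 0) = √(-755/194) = I*√146470/194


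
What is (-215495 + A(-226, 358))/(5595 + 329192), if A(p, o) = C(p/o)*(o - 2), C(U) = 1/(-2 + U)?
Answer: -101561869/157684677 ≈ -0.64408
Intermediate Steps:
A(p, o) = (-2 + o)/(-2 + p/o) (A(p, o) = (o - 2)/(-2 + p/o) = (-2 + o)/(-2 + p/o))
(-215495 + A(-226, 358))/(5595 + 329192) = (-215495 + 358*(-2 + 358)/(-226 - 2*358))/(5595 + 329192) = (-215495 + 358*356/(-226 - 716))/334787 = (-215495 + 358*356/(-942))*(1/334787) = (-215495 + 358*(-1/942)*356)*(1/334787) = (-215495 - 63724/471)*(1/334787) = -101561869/471*1/334787 = -101561869/157684677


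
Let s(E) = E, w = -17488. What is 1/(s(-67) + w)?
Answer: -1/17555 ≈ -5.6964e-5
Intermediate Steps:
1/(s(-67) + w) = 1/(-67 - 17488) = 1/(-17555) = -1/17555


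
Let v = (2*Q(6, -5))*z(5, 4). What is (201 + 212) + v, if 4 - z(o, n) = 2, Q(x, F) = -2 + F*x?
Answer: 285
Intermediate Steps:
z(o, n) = 2 (z(o, n) = 4 - 1*2 = 4 - 2 = 2)
v = -128 (v = (2*(-2 - 5*6))*2 = (2*(-2 - 30))*2 = (2*(-32))*2 = -64*2 = -128)
(201 + 212) + v = (201 + 212) - 128 = 413 - 128 = 285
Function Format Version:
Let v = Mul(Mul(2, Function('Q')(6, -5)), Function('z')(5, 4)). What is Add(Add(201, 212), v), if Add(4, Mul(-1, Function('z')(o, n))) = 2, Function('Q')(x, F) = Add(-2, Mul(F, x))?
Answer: 285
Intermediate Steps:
Function('z')(o, n) = 2 (Function('z')(o, n) = Add(4, Mul(-1, 2)) = Add(4, -2) = 2)
v = -128 (v = Mul(Mul(2, Add(-2, Mul(-5, 6))), 2) = Mul(Mul(2, Add(-2, -30)), 2) = Mul(Mul(2, -32), 2) = Mul(-64, 2) = -128)
Add(Add(201, 212), v) = Add(Add(201, 212), -128) = Add(413, -128) = 285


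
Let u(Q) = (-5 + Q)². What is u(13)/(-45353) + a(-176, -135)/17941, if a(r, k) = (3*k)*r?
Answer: 41969008/10567249 ≈ 3.9716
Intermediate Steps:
a(r, k) = 3*k*r
u(13)/(-45353) + a(-176, -135)/17941 = (-5 + 13)²/(-45353) + (3*(-135)*(-176))/17941 = 8²*(-1/45353) + 71280*(1/17941) = 64*(-1/45353) + 6480/1631 = -64/45353 + 6480/1631 = 41969008/10567249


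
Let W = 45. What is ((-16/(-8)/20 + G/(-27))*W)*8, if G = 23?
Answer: -812/3 ≈ -270.67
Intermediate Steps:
((-16/(-8)/20 + G/(-27))*W)*8 = ((-16/(-8)/20 + 23/(-27))*45)*8 = ((-16*(-⅛)*(1/20) + 23*(-1/27))*45)*8 = ((2*(1/20) - 23/27)*45)*8 = ((⅒ - 23/27)*45)*8 = -203/270*45*8 = -203/6*8 = -812/3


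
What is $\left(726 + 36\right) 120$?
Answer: $91440$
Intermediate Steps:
$\left(726 + 36\right) 120 = 762 \cdot 120 = 91440$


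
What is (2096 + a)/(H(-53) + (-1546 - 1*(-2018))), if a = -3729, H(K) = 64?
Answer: -1633/536 ≈ -3.0466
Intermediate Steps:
(2096 + a)/(H(-53) + (-1546 - 1*(-2018))) = (2096 - 3729)/(64 + (-1546 - 1*(-2018))) = -1633/(64 + (-1546 + 2018)) = -1633/(64 + 472) = -1633/536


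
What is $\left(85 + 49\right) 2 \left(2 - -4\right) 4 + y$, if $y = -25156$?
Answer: $-18724$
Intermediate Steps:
$\left(85 + 49\right) 2 \left(2 - -4\right) 4 + y = \left(85 + 49\right) 2 \left(2 - -4\right) 4 - 25156 = 134 \cdot 2 \left(2 + 4\right) 4 - 25156 = 134 \cdot 2 \cdot 6 \cdot 4 - 25156 = 134 \cdot 12 \cdot 4 - 25156 = 134 \cdot 48 - 25156 = 6432 - 25156 = -18724$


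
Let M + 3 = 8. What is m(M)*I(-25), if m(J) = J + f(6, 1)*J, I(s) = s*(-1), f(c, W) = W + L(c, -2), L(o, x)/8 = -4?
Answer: -3750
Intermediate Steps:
M = 5 (M = -3 + 8 = 5)
L(o, x) = -32 (L(o, x) = 8*(-4) = -32)
f(c, W) = -32 + W (f(c, W) = W - 32 = -32 + W)
I(s) = -s
m(J) = -30*J (m(J) = J + (-32 + 1)*J = J - 31*J = -30*J)
m(M)*I(-25) = (-30*5)*(-1*(-25)) = -150*25 = -3750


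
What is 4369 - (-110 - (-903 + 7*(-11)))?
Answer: 3499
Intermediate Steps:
4369 - (-110 - (-903 + 7*(-11))) = 4369 - (-110 - (-903 - 77)) = 4369 - (-110 - 1*(-980)) = 4369 - (-110 + 980) = 4369 - 1*870 = 4369 - 870 = 3499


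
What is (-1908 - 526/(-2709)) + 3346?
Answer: 3896068/2709 ≈ 1438.2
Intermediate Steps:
(-1908 - 526/(-2709)) + 3346 = (-1908 - 526*(-1/2709)) + 3346 = (-1908 + 526/2709) + 3346 = -5168246/2709 + 3346 = 3896068/2709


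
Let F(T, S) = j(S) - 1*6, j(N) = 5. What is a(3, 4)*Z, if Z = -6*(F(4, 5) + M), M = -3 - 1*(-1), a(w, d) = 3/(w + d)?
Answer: 54/7 ≈ 7.7143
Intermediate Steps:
a(w, d) = 3/(d + w)
F(T, S) = -1 (F(T, S) = 5 - 1*6 = 5 - 6 = -1)
M = -2 (M = -3 + 1 = -2)
Z = 18 (Z = -6*(-1 - 2) = -6*(-3) = 18)
a(3, 4)*Z = (3/(4 + 3))*18 = (3/7)*18 = 54/7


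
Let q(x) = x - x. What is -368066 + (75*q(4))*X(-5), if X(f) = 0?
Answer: -368066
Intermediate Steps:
q(x) = 0
-368066 + (75*q(4))*X(-5) = -368066 + (75*0)*0 = -368066 + 0*0 = -368066 + 0 = -368066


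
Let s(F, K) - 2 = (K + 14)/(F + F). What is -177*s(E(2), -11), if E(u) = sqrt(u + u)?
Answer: -1947/4 ≈ -486.75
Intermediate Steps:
E(u) = sqrt(2)*sqrt(u) (E(u) = sqrt(2*u) = sqrt(2)*sqrt(u))
s(F, K) = 2 + (14 + K)/(2*F) (s(F, K) = 2 + (K + 14)/(F + F) = 2 + (14 + K)/((2*F)) = 2 + (14 + K)*(1/(2*F)) = 2 + (14 + K)/(2*F))
-177*s(E(2), -11) = -177*(14 - 11 + 4*(sqrt(2)*sqrt(2)))/(2*(sqrt(2)*sqrt(2))) = -177*(14 - 11 + 4*2)/(2*2) = -177*(14 - 11 + 8)/(2*2) = -177*11/(2*2) = -177*11/4 = -1947/4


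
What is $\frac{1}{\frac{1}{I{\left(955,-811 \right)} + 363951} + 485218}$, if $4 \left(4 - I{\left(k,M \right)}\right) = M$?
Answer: $\frac{1456631}{706783580562} \approx 2.0609 \cdot 10^{-6}$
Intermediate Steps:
$I{\left(k,M \right)} = 4 - \frac{M}{4}$
$\frac{1}{\frac{1}{I{\left(955,-811 \right)} + 363951} + 485218} = \frac{1}{\frac{1}{\left(4 - - \frac{811}{4}\right) + 363951} + 485218} = \frac{1}{\frac{1}{\left(4 + \frac{811}{4}\right) + 363951} + 485218} = \frac{1}{\frac{1}{\frac{827}{4} + 363951} + 485218} = \frac{1}{\frac{1}{\frac{1456631}{4}} + 485218} = \frac{1}{\frac{4}{1456631} + 485218} = \frac{1}{\frac{706783580562}{1456631}} = \frac{1456631}{706783580562}$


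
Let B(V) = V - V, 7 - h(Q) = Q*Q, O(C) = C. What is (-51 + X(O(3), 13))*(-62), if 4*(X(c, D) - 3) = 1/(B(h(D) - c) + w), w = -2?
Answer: 11935/4 ≈ 2983.8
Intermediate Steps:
h(Q) = 7 - Q² (h(Q) = 7 - Q*Q = 7 - Q²)
B(V) = 0
X(c, D) = 23/8 (X(c, D) = 3 + 1/(4*(0 - 2)) = 3 + (¼)/(-2) = 3 + (¼)*(-½) = 3 - ⅛ = 23/8)
(-51 + X(O(3), 13))*(-62) = (-51 + 23/8)*(-62) = -385/8*(-62) = 11935/4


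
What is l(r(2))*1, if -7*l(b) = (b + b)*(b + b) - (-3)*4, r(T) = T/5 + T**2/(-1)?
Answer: -228/25 ≈ -9.1200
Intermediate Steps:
r(T) = -T**2 + T/5 (r(T) = T*(1/5) + T**2*(-1) = T/5 - T**2 = -T**2 + T/5)
l(b) = -12/7 - 4*b**2/7 (l(b) = -((b + b)*(b + b) - (-3)*4)/7 = -((2*b)*(2*b) - 1*(-12))/7 = -(4*b**2 + 12)/7 = -(12 + 4*b**2)/7 = -12/7 - 4*b**2/7)
l(r(2))*1 = (-12/7 - 4*4*(1/5 - 1*2)**2/7)*1 = (-12/7 - 4*4*(1/5 - 2)**2/7)*1 = (-12/7 - 4*(2*(-9/5))**2/7)*1 = (-12/7 - 4*(-18/5)**2/7)*1 = (-12/7 - 4/7*324/25)*1 = (-12/7 - 1296/175)*1 = -228/25*1 = -228/25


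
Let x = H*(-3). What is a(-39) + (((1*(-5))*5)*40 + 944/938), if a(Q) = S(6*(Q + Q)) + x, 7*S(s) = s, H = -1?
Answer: -71211/67 ≈ -1062.9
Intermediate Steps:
S(s) = s/7
x = 3 (x = -1*(-3) = 3)
a(Q) = 3 + 12*Q/7 (a(Q) = (6*(Q + Q))/7 + 3 = (6*(2*Q))/7 + 3 = (12*Q)/7 + 3 = 12*Q/7 + 3 = 3 + 12*Q/7)
a(-39) + (((1*(-5))*5)*40 + 944/938) = (3 + (12/7)*(-39)) + (((1*(-5))*5)*40 + 944/938) = (3 - 468/7) + (-5*5*40 + 944*(1/938)) = -447/7 + (-25*40 + 472/469) = -447/7 + (-1000 + 472/469) = -447/7 - 468528/469 = -71211/67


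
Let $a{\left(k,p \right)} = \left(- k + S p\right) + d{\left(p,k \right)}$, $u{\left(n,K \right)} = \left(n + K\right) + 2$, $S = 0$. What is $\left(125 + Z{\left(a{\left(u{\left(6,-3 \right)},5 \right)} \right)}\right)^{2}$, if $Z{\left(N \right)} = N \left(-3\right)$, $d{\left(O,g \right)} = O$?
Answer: $15625$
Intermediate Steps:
$u{\left(n,K \right)} = 2 + K + n$ ($u{\left(n,K \right)} = \left(K + n\right) + 2 = 2 + K + n$)
$a{\left(k,p \right)} = p - k$ ($a{\left(k,p \right)} = \left(- k + 0 p\right) + p = \left(- k + 0\right) + p = - k + p = p - k$)
$Z{\left(N \right)} = - 3 N$
$\left(125 + Z{\left(a{\left(u{\left(6,-3 \right)},5 \right)} \right)}\right)^{2} = \left(125 - 3 \left(5 - \left(2 - 3 + 6\right)\right)\right)^{2} = \left(125 - 3 \left(5 - 5\right)\right)^{2} = \left(125 - 0\right)^{2} = \left(125 + 0\right)^{2} = 125^{2} = 15625$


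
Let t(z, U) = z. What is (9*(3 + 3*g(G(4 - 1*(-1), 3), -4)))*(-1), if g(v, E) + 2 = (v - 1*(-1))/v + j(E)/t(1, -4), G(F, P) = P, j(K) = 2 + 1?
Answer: -90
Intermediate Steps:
j(K) = 3
g(v, E) = 1 + (1 + v)/v (g(v, E) = -2 + ((v - 1*(-1))/v + 3/1) = -2 + ((v + 1)/v + 3*1) = -2 + ((1 + v)/v + 3) = -2 + (3 + (1 + v)/v) = 1 + (1 + v)/v)
(9*(3 + 3*g(G(4 - 1*(-1), 3), -4)))*(-1) = (9*(3 + 3*(2 + 1/3)))*(-1) = (9*(3 + 3*(7/3)))*(-1) = (9*(3 + 7))*(-1) = (9*10)*(-1) = 90*(-1) = -90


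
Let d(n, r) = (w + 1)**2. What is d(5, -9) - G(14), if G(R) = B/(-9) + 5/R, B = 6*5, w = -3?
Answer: 293/42 ≈ 6.9762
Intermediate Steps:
d(n, r) = 4 (d(n, r) = (-3 + 1)**2 = (-2)**2 = 4)
B = 30
G(R) = -10/3 + 5/R (G(R) = 30/(-9) + 5/R = 30*(-1/9) + 5/R = -10/3 + 5/R)
d(5, -9) - G(14) = 4 - (-10/3 + 5/14) = 4 - 1*(-125/42) = 4 + 125/42 = 293/42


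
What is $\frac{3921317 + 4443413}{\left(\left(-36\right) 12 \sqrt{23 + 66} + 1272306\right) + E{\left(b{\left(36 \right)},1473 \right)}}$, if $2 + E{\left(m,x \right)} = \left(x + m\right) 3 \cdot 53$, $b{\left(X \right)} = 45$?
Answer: $\frac{633070370009}{114558407501} + \frac{180678168 \sqrt{89}}{114558407501} \approx 5.5411$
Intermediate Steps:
$E{\left(m,x \right)} = -2 + 159 m + 159 x$ ($E{\left(m,x \right)} = -2 + \left(x + m\right) 3 \cdot 53 = -2 + \left(m + x\right) 3 \cdot 53 = -2 + \left(3 m + 3 x\right) 53 = -2 + \left(159 m + 159 x\right) = -2 + 159 m + 159 x$)
$\frac{3921317 + 4443413}{\left(\left(-36\right) 12 \sqrt{23 + 66} + 1272306\right) + E{\left(b{\left(36 \right)},1473 \right)}} = \frac{3921317 + 4443413}{\left(\left(-36\right) 12 \sqrt{23 + 66} + 1272306\right) + \left(-2 + 159 \cdot 45 + 159 \cdot 1473\right)} = \frac{8364730}{\left(- 432 \sqrt{89} + 1272306\right) + \left(-2 + 7155 + 234207\right)} = \frac{8364730}{\left(1272306 - 432 \sqrt{89}\right) + 241360} = \frac{8364730}{1513666 - 432 \sqrt{89}}$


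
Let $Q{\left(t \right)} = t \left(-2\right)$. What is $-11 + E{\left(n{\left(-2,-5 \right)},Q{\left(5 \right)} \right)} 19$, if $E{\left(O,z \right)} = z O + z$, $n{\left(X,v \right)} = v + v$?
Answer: $1699$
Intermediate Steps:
$Q{\left(t \right)} = - 2 t$
$n{\left(X,v \right)} = 2 v$
$E{\left(O,z \right)} = z + O z$ ($E{\left(O,z \right)} = O z + z = z + O z$)
$-11 + E{\left(n{\left(-2,-5 \right)},Q{\left(5 \right)} \right)} 19 = -11 + \left(-2\right) 5 \left(1 + 2 \left(-5\right)\right) 19 = -11 + - 10 \left(1 - 10\right) 19 = -11 + \left(-10\right) \left(-9\right) 19 = -11 + 90 \cdot 19 = -11 + 1710 = 1699$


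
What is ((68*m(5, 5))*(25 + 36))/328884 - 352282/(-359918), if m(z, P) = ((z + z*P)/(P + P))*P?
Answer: 5760583802/4932136313 ≈ 1.1680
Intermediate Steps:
m(z, P) = z/2 + P*z/2 (m(z, P) = ((z + P*z)/((2*P)))*P = ((z + P*z)*(1/(2*P)))*P = ((z + P*z)/(2*P))*P = z/2 + P*z/2)
((68*m(5, 5))*(25 + 36))/328884 - 352282/(-359918) = ((68*((½)*5*(1 + 5)))*(25 + 36))/328884 - 352282/(-359918) = ((68*((½)*5*6))*61)*(1/328884) - 352282*(-1/359918) = ((68*15)*61)*(1/328884) + 176141/179959 = (1020*61)*(1/328884) + 176141/179959 = 62220*(1/328884) + 176141/179959 = 5185/27407 + 176141/179959 = 5760583802/4932136313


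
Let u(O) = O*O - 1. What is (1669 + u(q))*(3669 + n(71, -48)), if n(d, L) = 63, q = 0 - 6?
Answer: 6359328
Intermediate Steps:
q = -6
u(O) = -1 + O² (u(O) = O² - 1 = -1 + O²)
(1669 + u(q))*(3669 + n(71, -48)) = (1669 + (-1 + (-6)²))*(3669 + 63) = (1669 + (-1 + 36))*3732 = (1669 + 35)*3732 = 1704*3732 = 6359328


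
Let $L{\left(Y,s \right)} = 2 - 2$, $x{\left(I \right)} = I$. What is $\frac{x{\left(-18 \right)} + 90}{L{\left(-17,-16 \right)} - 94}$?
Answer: $- \frac{36}{47} \approx -0.76596$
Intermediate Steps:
$L{\left(Y,s \right)} = 0$
$\frac{x{\left(-18 \right)} + 90}{L{\left(-17,-16 \right)} - 94} = \frac{-18 + 90}{0 - 94} = \frac{72}{-94} = 72 \left(- \frac{1}{94}\right) = - \frac{36}{47}$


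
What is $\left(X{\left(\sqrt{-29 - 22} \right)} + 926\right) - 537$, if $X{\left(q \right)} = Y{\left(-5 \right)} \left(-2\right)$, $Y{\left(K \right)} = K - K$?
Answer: $389$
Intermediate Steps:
$Y{\left(K \right)} = 0$
$X{\left(q \right)} = 0$ ($X{\left(q \right)} = 0 \left(-2\right) = 0$)
$\left(X{\left(\sqrt{-29 - 22} \right)} + 926\right) - 537 = \left(0 + 926\right) - 537 = 926 - 537 = 389$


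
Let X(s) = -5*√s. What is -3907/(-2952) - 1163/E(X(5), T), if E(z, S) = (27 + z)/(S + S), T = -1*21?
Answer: 973895353/445752 + 122115*√5/302 ≈ 3089.0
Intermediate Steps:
T = -21
E(z, S) = (27 + z)/(2*S) (E(z, S) = (27 + z)/((2*S)) = (27 + z)*(1/(2*S)) = (27 + z)/(2*S))
-3907/(-2952) - 1163/E(X(5), T) = -3907/(-2952) - 1163*(-42/(27 - 5*√5)) = -3907*(-1/2952) - 1163*(-42/(27 - 5*√5)) = 3907/2952 - 1163/(-9/14 + 5*√5/42)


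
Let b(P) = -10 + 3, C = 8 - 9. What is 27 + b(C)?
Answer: 20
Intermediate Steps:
C = -1
b(P) = -7
27 + b(C) = 27 - 7 = 20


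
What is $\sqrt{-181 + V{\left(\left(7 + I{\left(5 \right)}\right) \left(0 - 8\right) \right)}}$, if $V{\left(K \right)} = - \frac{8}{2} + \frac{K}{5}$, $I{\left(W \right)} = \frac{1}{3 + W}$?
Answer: $\frac{i \sqrt{4910}}{5} \approx 14.014 i$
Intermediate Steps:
$V{\left(K \right)} = -4 + \frac{K}{5}$ ($V{\left(K \right)} = \left(-8\right) \frac{1}{2} + K \frac{1}{5} = -4 + \frac{K}{5}$)
$\sqrt{-181 + V{\left(\left(7 + I{\left(5 \right)}\right) \left(0 - 8\right) \right)}} = \sqrt{-181 + \left(-4 + \frac{\left(7 + \frac{1}{3 + 5}\right) \left(0 - 8\right)}{5}\right)} = \sqrt{-181 + \left(-4 + \frac{\left(7 + \frac{1}{8}\right) \left(-8\right)}{5}\right)} = \sqrt{-181 + \left(-4 + \frac{\frac{57}{8} \left(-8\right)}{5}\right)} = \sqrt{-181 + \left(-4 + \frac{1}{5} \left(-57\right)\right)} = \sqrt{-181 - \frac{77}{5}} = \sqrt{- \frac{982}{5}} = \frac{i \sqrt{4910}}{5}$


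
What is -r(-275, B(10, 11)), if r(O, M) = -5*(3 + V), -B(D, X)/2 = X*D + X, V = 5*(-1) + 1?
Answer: -5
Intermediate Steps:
V = -4 (V = -5 + 1 = -4)
B(D, X) = -2*X - 2*D*X (B(D, X) = -2*(X*D + X) = -2*(D*X + X) = -2*(X + D*X) = -2*X - 2*D*X)
r(O, M) = 5 (r(O, M) = -5*(3 - 4) = -5*(-1) = 5)
-r(-275, B(10, 11)) = -1*5 = -5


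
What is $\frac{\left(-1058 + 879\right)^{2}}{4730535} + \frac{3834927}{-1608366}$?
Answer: $- \frac{6029907580313}{2536143885270} \approx -2.3776$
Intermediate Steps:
$\frac{\left(-1058 + 879\right)^{2}}{4730535} + \frac{3834927}{-1608366} = \left(-179\right)^{2} \cdot \frac{1}{4730535} + 3834927 \left(- \frac{1}{1608366}\right) = 32041 \cdot \frac{1}{4730535} - \frac{1278309}{536122} = \frac{32041}{4730535} - \frac{1278309}{536122} = - \frac{6029907580313}{2536143885270}$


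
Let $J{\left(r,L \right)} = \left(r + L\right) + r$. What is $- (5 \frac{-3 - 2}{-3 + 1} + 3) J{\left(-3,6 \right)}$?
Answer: $0$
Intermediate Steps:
$J{\left(r,L \right)} = L + 2 r$ ($J{\left(r,L \right)} = \left(L + r\right) + r = L + 2 r$)
$- (5 \frac{-3 - 2}{-3 + 1} + 3) J{\left(-3,6 \right)} = - (5 \frac{-3 - 2}{-3 + 1} + 3) \left(6 + 2 \left(-3\right)\right) = - (5 \left(- \frac{5}{-2}\right) + 3) \left(6 - 6\right) = - (5 \left(\left(-5\right) \left(- \frac{1}{2}\right)\right) + 3) 0 = - (5 \cdot \frac{5}{2} + 3) 0 = - (\frac{25}{2} + 3) 0 = \left(-1\right) \frac{31}{2} \cdot 0 = \left(- \frac{31}{2}\right) 0 = 0$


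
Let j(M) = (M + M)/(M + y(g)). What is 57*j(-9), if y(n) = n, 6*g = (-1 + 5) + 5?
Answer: 684/5 ≈ 136.80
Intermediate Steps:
g = 3/2 (g = ((-1 + 5) + 5)/6 = (4 + 5)/6 = (⅙)*9 = 3/2 ≈ 1.5000)
j(M) = 2*M/(3/2 + M) (j(M) = (M + M)/(M + 3/2) = (2*M)/(3/2 + M) = 2*M/(3/2 + M))
57*j(-9) = 57*(4*(-9)/(3 + 2*(-9))) = 57*(4*(-9)/(3 - 18)) = 57*(4*(-9)/(-15)) = 57*(4*(-9)*(-1/15)) = 57*(12/5) = 684/5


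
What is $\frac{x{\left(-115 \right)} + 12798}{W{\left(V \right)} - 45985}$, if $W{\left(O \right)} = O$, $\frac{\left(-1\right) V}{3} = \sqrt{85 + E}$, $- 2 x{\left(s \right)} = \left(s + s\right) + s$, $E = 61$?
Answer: $- \frac{1192896885}{4229237822} + \frac{77823 \sqrt{146}}{4229237822} \approx -0.28184$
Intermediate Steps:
$x{\left(s \right)} = - \frac{3 s}{2}$ ($x{\left(s \right)} = - \frac{\left(s + s\right) + s}{2} = - \frac{2 s + s}{2} = - \frac{3 s}{2}$)
$V = - 3 \sqrt{146}$ ($V = - 3 \sqrt{85 + 61} = - 3 \sqrt{146} \approx -36.249$)
$\frac{x{\left(-115 \right)} + 12798}{W{\left(V \right)} - 45985} = \frac{\left(- \frac{3}{2}\right) \left(-115\right) + 12798}{- 3 \sqrt{146} - 45985} = \frac{\frac{345}{2} + 12798}{-45985 - 3 \sqrt{146}} = \frac{25941}{2 \left(-45985 - 3 \sqrt{146}\right)}$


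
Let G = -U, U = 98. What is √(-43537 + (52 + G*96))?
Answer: 9*I*√653 ≈ 229.98*I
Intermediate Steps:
G = -98 (G = -1*98 = -98)
√(-43537 + (52 + G*96)) = √(-43537 + (52 - 98*96)) = √(-43537 + (52 - 9408)) = √(-43537 - 9356) = √(-52893) = 9*I*√653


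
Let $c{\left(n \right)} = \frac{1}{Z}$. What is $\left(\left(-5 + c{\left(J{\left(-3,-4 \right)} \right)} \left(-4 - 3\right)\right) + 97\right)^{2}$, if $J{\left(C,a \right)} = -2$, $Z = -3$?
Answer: $\frac{80089}{9} \approx 8898.8$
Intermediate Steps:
$c{\left(n \right)} = - \frac{1}{3}$ ($c{\left(n \right)} = \frac{1}{-3} = - \frac{1}{3}$)
$\left(\left(-5 + c{\left(J{\left(-3,-4 \right)} \right)} \left(-4 - 3\right)\right) + 97\right)^{2} = \left(\left(-5 - \frac{-4 - 3}{3}\right) + 97\right)^{2} = \left(\left(-5 - - \frac{7}{3}\right) + 97\right)^{2} = \left(\left(-5 + \frac{7}{3}\right) + 97\right)^{2} = \left(- \frac{8}{3} + 97\right)^{2} = \left(\frac{283}{3}\right)^{2} = \frac{80089}{9}$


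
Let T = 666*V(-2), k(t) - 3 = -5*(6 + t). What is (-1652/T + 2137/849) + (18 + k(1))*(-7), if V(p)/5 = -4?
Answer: 94843169/942390 ≈ 100.64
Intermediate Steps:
V(p) = -20 (V(p) = 5*(-4) = -20)
k(t) = -27 - 5*t (k(t) = 3 - 5*(6 + t) = 3 + (-30 - 5*t) = -27 - 5*t)
T = -13320 (T = 666*(-20) = -13320)
(-1652/T + 2137/849) + (18 + k(1))*(-7) = (-1652/(-13320) + 2137/849) + (18 + (-27 - 5*1))*(-7) = (-1652*(-1/13320) + 2137*(1/849)) + (18 + (-27 - 5))*(-7) = (413/3330 + 2137/849) + (18 - 32)*(-7) = 2488949/942390 - 14*(-7) = 2488949/942390 + 98 = 94843169/942390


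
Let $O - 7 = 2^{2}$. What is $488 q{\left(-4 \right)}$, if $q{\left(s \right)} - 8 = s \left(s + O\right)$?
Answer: $-9760$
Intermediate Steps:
$O = 11$ ($O = 7 + 2^{2} = 7 + 4 = 11$)
$q{\left(s \right)} = 8 + s \left(11 + s\right)$ ($q{\left(s \right)} = 8 + s \left(s + 11\right) = 8 + s \left(11 + s\right)$)
$488 q{\left(-4 \right)} = 488 \left(8 + \left(-4\right)^{2} + 11 \left(-4\right)\right) = 488 \left(8 + 16 - 44\right) = 488 \left(-20\right) = -9760$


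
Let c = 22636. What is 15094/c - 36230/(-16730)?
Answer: 53631245/18935014 ≈ 2.8324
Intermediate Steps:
15094/c - 36230/(-16730) = 15094/22636 - 36230/(-16730) = 15094*(1/22636) - 36230*(-1/16730) = 7547/11318 + 3623/1673 = 53631245/18935014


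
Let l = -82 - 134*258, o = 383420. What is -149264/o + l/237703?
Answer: -641678122/1199211635 ≈ -0.53508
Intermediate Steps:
l = -34654 (l = -82 - 34572 = -34654)
-149264/o + l/237703 = -149264/383420 - 34654/237703 = -149264*1/383420 - 34654*1/237703 = -1964/5045 - 34654/237703 = -641678122/1199211635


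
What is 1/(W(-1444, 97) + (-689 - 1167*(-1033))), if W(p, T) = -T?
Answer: 1/1204725 ≈ 8.3006e-7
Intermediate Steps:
1/(W(-1444, 97) + (-689 - 1167*(-1033))) = 1/(-1*97 + (-689 - 1167*(-1033))) = 1/(-97 + (-689 + 1205511)) = 1/(-97 + 1204822) = 1/1204725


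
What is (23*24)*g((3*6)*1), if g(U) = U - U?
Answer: 0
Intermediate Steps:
g(U) = 0
(23*24)*g((3*6)*1) = (23*24)*0 = 552*0 = 0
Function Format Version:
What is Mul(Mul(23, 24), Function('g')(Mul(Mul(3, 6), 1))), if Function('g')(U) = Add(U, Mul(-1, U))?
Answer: 0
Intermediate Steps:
Function('g')(U) = 0
Mul(Mul(23, 24), Function('g')(Mul(Mul(3, 6), 1))) = Mul(Mul(23, 24), 0) = Mul(552, 0) = 0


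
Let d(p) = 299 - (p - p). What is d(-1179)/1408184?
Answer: 299/1408184 ≈ 0.00021233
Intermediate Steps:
d(p) = 299 (d(p) = 299 - 1*0 = 299 + 0 = 299)
d(-1179)/1408184 = 299/1408184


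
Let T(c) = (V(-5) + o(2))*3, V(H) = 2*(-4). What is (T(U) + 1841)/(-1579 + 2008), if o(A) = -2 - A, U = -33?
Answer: 1805/429 ≈ 4.2075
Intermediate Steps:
V(H) = -8
T(c) = -36 (T(c) = (-8 + (-2 - 1*2))*3 = (-8 + (-2 - 2))*3 = (-8 - 4)*3 = -12*3 = -36)
(T(U) + 1841)/(-1579 + 2008) = (-36 + 1841)/(-1579 + 2008) = 1805/429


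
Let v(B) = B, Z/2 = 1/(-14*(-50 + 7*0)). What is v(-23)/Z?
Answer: -8050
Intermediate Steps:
Z = 1/350 (Z = 2/((-14*(-50 + 7*0))) = 2/((-14*(-50 + 0))) = 2/((-14*(-50))) = 2/700 = 2*(1/700) = 1/350 ≈ 0.0028571)
v(-23)/Z = -23/1/350 = -23*350 = -8050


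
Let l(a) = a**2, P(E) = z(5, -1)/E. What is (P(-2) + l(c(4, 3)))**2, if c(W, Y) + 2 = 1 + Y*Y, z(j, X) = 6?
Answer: 3721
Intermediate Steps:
c(W, Y) = -1 + Y**2 (c(W, Y) = -2 + (1 + Y*Y) = -2 + (1 + Y**2) = -1 + Y**2)
P(E) = 6/E
(P(-2) + l(c(4, 3)))**2 = (6/(-2) + (-1 + 3**2)**2)**2 = (6*(-1/2) + (-1 + 9)**2)**2 = (-3 + 8**2)**2 = (-3 + 64)**2 = 61**2 = 3721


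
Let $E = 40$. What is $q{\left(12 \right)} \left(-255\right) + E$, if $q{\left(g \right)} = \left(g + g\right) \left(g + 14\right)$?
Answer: $-159080$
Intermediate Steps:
$q{\left(g \right)} = 2 g \left(14 + g\right)$
$q{\left(12 \right)} \left(-255\right) + E = 2 \cdot 12 \left(14 + 12\right) \left(-255\right) + 40 = 2 \cdot 12 \cdot 26 \left(-255\right) + 40 = 624 \left(-255\right) + 40 = -159120 + 40 = -159080$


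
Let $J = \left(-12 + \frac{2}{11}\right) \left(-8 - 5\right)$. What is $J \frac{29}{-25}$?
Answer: $- \frac{9802}{55} \approx -178.22$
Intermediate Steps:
$J = \frac{1690}{11}$ ($J = \left(-12 + 2 \cdot \frac{1}{11}\right) \left(-13\right) = \left(-12 + \frac{2}{11}\right) \left(-13\right) = \left(- \frac{130}{11}\right) \left(-13\right) = \frac{1690}{11} \approx 153.64$)
$J \frac{29}{-25} = \frac{1690 \frac{29}{-25}}{11} = \frac{1690 \cdot 29 \left(- \frac{1}{25}\right)}{11} = \frac{1690}{11} \left(- \frac{29}{25}\right) = - \frac{9802}{55}$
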